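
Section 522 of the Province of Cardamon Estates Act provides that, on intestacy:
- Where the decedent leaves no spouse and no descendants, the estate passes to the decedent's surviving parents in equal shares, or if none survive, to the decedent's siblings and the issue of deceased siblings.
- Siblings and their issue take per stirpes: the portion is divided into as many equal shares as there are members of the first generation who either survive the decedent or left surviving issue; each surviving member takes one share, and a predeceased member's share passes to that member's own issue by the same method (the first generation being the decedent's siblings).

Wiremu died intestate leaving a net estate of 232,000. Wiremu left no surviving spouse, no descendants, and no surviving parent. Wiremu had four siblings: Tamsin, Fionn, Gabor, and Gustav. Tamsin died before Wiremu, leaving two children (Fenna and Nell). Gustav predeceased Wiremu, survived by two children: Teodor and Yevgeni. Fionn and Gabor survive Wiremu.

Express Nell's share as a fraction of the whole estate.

The entire 232,000 passes to the siblings and their issue.
That amount (232,000) is divided into 4 shares of 58,000: Fionn and Gabor each take 58,000; Tamsin's 58,000 share passes to Tamsin's issue; Gustav's 58,000 share passes to Gustav's issue.
Tamsin's share (58,000) is divided into 2 shares of 29,000: Fenna and Nell each take 29,000.
Gustav's share (58,000) is divided into 2 shares of 29,000: Teodor and Yevgeni each take 29,000.

Nell receives 1/8 of the estate.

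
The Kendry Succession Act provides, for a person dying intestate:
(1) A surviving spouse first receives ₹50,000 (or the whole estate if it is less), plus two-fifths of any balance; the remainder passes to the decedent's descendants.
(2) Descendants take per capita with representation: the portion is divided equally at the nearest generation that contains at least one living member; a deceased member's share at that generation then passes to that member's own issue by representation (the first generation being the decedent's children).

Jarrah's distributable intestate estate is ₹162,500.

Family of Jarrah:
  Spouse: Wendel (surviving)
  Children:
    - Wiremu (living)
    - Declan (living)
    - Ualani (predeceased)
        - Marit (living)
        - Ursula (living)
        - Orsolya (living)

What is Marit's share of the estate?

Wendel first takes ₹50,000, leaving a balance of ₹112,500. Wendel then takes two-fifths of the balance (₹45,000), for a total of ₹95,000. The remaining ₹67,500 passes to the descendants.
The descendants' portion (₹67,500) is divided into 3 shares of ₹22,500: Wiremu and Declan each take ₹22,500; Ualani's ₹22,500 share passes to Ualani's issue.
Ualani's share (₹22,500) is divided into 3 shares of ₹7,500: Marit, Ursula, and Orsolya each take ₹7,500.

Marit receives ₹7,500.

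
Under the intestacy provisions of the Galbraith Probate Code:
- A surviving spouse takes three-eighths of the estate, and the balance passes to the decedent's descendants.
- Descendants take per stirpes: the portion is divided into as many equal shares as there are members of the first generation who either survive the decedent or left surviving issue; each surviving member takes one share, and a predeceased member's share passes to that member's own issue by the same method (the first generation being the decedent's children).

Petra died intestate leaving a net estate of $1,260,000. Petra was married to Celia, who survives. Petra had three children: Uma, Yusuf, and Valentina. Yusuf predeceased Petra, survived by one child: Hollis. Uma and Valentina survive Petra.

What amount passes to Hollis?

Hollis receives $262,500.

Celia takes three-eighths of $1,260,000 = $472,500. The remaining $787,500 passes to the descendants.
The descendants' portion ($787,500) is divided into 3 shares of $262,500: Uma and Valentina each take $262,500; Yusuf's $262,500 share passes to Yusuf's issue.
Yusuf's share ($262,500) passes entirely to Hollis.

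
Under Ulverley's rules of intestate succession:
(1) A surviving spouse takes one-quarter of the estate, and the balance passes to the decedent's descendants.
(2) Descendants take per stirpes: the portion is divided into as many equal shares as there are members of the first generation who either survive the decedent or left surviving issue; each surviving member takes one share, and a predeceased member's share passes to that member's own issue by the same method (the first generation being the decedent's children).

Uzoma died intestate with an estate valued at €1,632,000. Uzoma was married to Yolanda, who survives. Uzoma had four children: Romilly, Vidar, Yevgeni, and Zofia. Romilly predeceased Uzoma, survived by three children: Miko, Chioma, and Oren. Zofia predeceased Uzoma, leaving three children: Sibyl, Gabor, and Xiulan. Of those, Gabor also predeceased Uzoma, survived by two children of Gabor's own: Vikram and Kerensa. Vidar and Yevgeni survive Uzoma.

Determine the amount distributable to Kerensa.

Yolanda takes one-quarter of €1,632,000 = €408,000. The remaining €1,224,000 passes to the descendants.
The descendants' portion (€1,224,000) is divided into 4 shares of €306,000: Vidar and Yevgeni each take €306,000; Romilly's €306,000 share passes to Romilly's issue; Zofia's €306,000 share passes to Zofia's issue.
Romilly's share (€306,000) is divided into 3 shares of €102,000: Miko, Chioma, and Oren each take €102,000.
Zofia's share (€306,000) is divided into 3 shares of €102,000: Sibyl and Xiulan each take €102,000; Gabor's €102,000 share passes to Gabor's issue.
Gabor's share (€102,000) is divided into 2 shares of €51,000: Vikram and Kerensa each take €51,000.

Kerensa receives €51,000.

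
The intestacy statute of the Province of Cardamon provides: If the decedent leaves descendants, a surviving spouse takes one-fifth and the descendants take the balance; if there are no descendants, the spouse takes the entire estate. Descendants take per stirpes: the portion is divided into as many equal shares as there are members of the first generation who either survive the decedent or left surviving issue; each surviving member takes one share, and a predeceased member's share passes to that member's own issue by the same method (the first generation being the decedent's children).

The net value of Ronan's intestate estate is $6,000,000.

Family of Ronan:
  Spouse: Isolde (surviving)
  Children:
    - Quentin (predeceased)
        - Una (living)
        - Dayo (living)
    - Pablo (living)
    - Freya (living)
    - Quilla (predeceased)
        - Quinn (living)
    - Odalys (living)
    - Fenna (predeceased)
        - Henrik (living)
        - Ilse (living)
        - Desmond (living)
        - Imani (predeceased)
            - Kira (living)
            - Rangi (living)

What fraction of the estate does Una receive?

Una receives 1/15 of the estate.

Isolde takes one-fifth of $6,000,000 = $1,200,000. The remaining $4,800,000 passes to the descendants.
The descendants' portion ($4,800,000) is divided into 6 shares of $800,000: Pablo, Freya, and Odalys each take $800,000; Quentin's $800,000 share passes to Quentin's issue; Quilla's $800,000 share passes to Quilla's issue; Fenna's $800,000 share passes to Fenna's issue.
Quentin's share ($800,000) is divided into 2 shares of $400,000: Una and Dayo each take $400,000.
Quilla's share ($800,000) passes entirely to Quinn.
Fenna's share ($800,000) is divided into 4 shares of $200,000: Henrik, Ilse, and Desmond each take $200,000; Imani's $200,000 share passes to Imani's issue.
Imani's share ($200,000) is divided into 2 shares of $100,000: Kira and Rangi each take $100,000.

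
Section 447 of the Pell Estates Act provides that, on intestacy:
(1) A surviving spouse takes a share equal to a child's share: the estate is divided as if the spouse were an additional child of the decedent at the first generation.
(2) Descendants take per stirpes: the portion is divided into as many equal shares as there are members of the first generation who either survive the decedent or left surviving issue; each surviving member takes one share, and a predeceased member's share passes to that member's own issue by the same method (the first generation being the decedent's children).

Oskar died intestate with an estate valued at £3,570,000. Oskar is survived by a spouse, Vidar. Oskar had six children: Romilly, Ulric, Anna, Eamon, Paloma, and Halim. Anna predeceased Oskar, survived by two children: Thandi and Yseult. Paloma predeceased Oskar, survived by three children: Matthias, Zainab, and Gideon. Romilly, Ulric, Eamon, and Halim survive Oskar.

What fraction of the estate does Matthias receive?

The spouse counts as an additional share at the children's level, so there are 7 primary shares of £510,000. Vidar takes one such share (£510,000).
The children's combined portion (£3,060,000) is divided into 6 shares of £510,000: Romilly, Ulric, Eamon, and Halim each take £510,000; Anna's £510,000 share passes to Anna's issue; Paloma's £510,000 share passes to Paloma's issue.
Anna's share (£510,000) is divided into 2 shares of £255,000: Thandi and Yseult each take £255,000.
Paloma's share (£510,000) is divided into 3 shares of £170,000: Matthias, Zainab, and Gideon each take £170,000.

Matthias receives 1/21 of the estate.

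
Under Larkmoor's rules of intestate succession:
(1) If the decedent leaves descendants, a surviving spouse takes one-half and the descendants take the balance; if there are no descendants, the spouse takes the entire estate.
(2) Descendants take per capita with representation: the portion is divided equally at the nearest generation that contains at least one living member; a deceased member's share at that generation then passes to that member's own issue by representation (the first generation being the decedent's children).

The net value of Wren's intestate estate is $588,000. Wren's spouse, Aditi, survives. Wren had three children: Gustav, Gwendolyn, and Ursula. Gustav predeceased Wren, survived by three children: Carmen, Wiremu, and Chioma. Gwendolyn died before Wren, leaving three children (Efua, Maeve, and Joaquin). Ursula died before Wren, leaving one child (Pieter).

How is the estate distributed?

Aditi takes one-half of $588,000 = $294,000. The remaining $294,000 passes to the descendants.
No child survives, so the initial division is made at the grandchildren's generation.
The descendants' portion ($294,000) is divided into 7 shares of $42,000: Carmen, Wiremu, Chioma, Efua, Maeve, Joaquin, and Pieter each take $42,000.

Aditi: $294,000; Carmen: $42,000; Wiremu: $42,000; Chioma: $42,000; Efua: $42,000; Maeve: $42,000; Joaquin: $42,000; Pieter: $42,000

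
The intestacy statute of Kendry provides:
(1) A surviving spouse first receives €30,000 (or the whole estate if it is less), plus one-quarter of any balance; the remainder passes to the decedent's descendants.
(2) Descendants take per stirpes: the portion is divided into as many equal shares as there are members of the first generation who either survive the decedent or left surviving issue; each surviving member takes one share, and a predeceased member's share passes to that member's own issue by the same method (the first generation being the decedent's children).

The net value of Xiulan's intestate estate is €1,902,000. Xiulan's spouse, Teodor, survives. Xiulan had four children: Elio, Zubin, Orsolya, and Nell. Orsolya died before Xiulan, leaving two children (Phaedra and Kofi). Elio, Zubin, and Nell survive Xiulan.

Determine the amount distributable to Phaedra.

Phaedra receives €175,500.

Teodor first takes €30,000, leaving a balance of €1,872,000. Teodor then takes one-quarter of the balance (€468,000), for a total of €498,000. The remaining €1,404,000 passes to the descendants.
The descendants' portion (€1,404,000) is divided into 4 shares of €351,000: Elio, Zubin, and Nell each take €351,000; Orsolya's €351,000 share passes to Orsolya's issue.
Orsolya's share (€351,000) is divided into 2 shares of €175,500: Phaedra and Kofi each take €175,500.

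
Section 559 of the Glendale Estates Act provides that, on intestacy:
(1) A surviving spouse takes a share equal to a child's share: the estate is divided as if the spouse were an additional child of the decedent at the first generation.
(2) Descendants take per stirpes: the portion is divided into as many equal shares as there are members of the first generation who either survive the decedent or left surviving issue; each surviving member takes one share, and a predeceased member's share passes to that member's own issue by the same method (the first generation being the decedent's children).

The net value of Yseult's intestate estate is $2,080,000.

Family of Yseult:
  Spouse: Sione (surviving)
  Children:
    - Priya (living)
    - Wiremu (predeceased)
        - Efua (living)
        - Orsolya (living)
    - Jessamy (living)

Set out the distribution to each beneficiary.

The spouse counts as an additional share at the children's level, so there are 4 primary shares of $520,000. Sione takes one such share ($520,000).
The children's combined portion ($1,560,000) is divided into 3 shares of $520,000: Priya and Jessamy each take $520,000; Wiremu's $520,000 share passes to Wiremu's issue.
Wiremu's share ($520,000) is divided into 2 shares of $260,000: Efua and Orsolya each take $260,000.

Sione: $520,000; Priya: $520,000; Efua: $260,000; Orsolya: $260,000; Jessamy: $520,000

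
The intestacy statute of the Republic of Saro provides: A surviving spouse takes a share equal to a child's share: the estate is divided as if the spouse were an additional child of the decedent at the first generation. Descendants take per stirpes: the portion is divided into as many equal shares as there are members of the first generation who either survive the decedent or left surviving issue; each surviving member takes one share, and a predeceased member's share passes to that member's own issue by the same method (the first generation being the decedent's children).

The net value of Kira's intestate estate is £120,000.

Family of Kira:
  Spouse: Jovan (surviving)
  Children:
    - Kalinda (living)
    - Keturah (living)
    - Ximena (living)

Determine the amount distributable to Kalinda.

Kalinda receives £30,000.

The spouse counts as an additional share at the children's level, so there are 4 primary shares of £30,000. Jovan takes one such share (£30,000).
The children's combined portion (£90,000) is divided into 3 shares of £30,000: Kalinda, Keturah, and Ximena each take £30,000.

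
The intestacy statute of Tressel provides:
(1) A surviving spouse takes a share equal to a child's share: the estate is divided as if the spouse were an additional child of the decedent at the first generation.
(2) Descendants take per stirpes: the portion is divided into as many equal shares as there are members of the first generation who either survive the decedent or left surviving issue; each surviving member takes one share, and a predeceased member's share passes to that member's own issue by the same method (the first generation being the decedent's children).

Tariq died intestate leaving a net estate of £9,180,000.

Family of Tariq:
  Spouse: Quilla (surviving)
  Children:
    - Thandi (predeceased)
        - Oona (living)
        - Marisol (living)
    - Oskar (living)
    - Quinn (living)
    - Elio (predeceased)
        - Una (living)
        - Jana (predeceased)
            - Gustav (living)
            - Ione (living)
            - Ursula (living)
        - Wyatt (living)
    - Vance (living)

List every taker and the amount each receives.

Quilla: £1,530,000; Oona: £765,000; Marisol: £765,000; Oskar: £1,530,000; Quinn: £1,530,000; Una: £510,000; Gustav: £170,000; Ione: £170,000; Ursula: £170,000; Wyatt: £510,000; Vance: £1,530,000

The spouse counts as an additional share at the children's level, so there are 6 primary shares of £1,530,000. Quilla takes one such share (£1,530,000).
The children's combined portion (£7,650,000) is divided into 5 shares of £1,530,000: Oskar, Quinn, and Vance each take £1,530,000; Thandi's £1,530,000 share passes to Thandi's issue; Elio's £1,530,000 share passes to Elio's issue.
Thandi's share (£1,530,000) is divided into 2 shares of £765,000: Oona and Marisol each take £765,000.
Elio's share (£1,530,000) is divided into 3 shares of £510,000: Una and Wyatt each take £510,000; Jana's £510,000 share passes to Jana's issue.
Jana's share (£510,000) is divided into 3 shares of £170,000: Gustav, Ione, and Ursula each take £170,000.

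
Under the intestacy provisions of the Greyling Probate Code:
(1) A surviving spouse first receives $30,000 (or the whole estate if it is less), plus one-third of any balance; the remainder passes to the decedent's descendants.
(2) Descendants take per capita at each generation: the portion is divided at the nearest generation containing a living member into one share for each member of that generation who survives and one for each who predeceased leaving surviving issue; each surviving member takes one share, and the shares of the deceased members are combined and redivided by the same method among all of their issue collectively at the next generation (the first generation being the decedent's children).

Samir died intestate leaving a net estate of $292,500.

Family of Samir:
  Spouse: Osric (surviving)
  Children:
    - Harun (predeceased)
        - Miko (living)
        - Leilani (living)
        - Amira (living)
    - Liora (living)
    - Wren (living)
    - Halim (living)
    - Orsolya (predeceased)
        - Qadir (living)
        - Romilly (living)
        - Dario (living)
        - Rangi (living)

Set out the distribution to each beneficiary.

Osric first takes $30,000, leaving a balance of $262,500. Osric then takes one-third of the balance ($87,500), for a total of $117,500. The remaining $175,000 passes to the descendants.
The descendants' portion ($175,000) is divided at the children's generation into 5 shares of $35,000. Liora, Wren, and Halim each take $35,000. The 2 shares of the deceased (Harun and Orsolya) are combined into a pool of $70,000.
That pool ($70,000) is divided at the grandchildren's generation equally among Miko, Leilani, Amira, Qadir, Romilly, Dario, and Rangi: $10,000 each.

Osric: $117,500; Miko: $10,000; Leilani: $10,000; Amira: $10,000; Liora: $35,000; Wren: $35,000; Halim: $35,000; Qadir: $10,000; Romilly: $10,000; Dario: $10,000; Rangi: $10,000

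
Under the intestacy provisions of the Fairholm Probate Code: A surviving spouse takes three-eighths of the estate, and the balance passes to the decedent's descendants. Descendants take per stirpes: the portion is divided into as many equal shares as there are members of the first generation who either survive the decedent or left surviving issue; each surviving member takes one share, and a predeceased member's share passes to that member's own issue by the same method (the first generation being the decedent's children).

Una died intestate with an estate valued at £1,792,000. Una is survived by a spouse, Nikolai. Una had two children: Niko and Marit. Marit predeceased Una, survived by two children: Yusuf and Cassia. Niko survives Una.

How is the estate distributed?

Nikolai: £672,000; Niko: £560,000; Yusuf: £280,000; Cassia: £280,000

Nikolai takes three-eighths of £1,792,000 = £672,000. The remaining £1,120,000 passes to the descendants.
The descendants' portion (£1,120,000) is divided into 2 shares of £560,000: Niko takes £560,000; Marit's £560,000 share passes to Marit's issue.
Marit's share (£560,000) is divided into 2 shares of £280,000: Yusuf and Cassia each take £280,000.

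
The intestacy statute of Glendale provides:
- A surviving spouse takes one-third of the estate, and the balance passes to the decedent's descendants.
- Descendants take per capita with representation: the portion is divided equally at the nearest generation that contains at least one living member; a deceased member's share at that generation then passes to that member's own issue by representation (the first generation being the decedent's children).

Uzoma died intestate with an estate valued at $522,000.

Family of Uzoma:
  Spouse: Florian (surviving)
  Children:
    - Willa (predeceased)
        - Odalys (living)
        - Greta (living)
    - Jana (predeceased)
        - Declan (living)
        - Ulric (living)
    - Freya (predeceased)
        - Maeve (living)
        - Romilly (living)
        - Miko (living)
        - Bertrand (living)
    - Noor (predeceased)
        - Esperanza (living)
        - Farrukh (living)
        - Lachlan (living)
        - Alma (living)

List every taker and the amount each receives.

Florian: $174,000; Odalys: $29,000; Greta: $29,000; Declan: $29,000; Ulric: $29,000; Maeve: $29,000; Romilly: $29,000; Miko: $29,000; Bertrand: $29,000; Esperanza: $29,000; Farrukh: $29,000; Lachlan: $29,000; Alma: $29,000

Florian takes one-third of $522,000 = $174,000. The remaining $348,000 passes to the descendants.
No child survives, so the initial division is made at the grandchildren's generation.
The descendants' portion ($348,000) is divided into 12 shares of $29,000: Odalys, Greta, Declan, Ulric, Maeve, Romilly, Miko, Bertrand, Esperanza, Farrukh, Lachlan, and Alma each take $29,000.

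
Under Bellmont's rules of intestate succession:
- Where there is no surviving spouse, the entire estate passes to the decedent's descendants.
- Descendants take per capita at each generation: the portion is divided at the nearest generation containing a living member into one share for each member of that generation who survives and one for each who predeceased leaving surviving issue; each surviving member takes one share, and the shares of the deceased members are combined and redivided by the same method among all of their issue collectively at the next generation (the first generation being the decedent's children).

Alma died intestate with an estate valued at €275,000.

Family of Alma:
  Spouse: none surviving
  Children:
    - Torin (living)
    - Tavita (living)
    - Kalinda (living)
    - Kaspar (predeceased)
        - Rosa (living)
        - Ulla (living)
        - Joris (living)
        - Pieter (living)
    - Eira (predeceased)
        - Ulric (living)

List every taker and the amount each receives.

Torin: €55,000; Tavita: €55,000; Kalinda: €55,000; Rosa: €22,000; Ulla: €22,000; Joris: €22,000; Pieter: €22,000; Ulric: €22,000

The entire €275,000 passes to the descendants.
That amount (€275,000) is divided at the children's generation into 5 shares of €55,000. Torin, Tavita, and Kalinda each take €55,000. The 2 shares of the deceased (Kaspar and Eira) are combined into a pool of €110,000.
That pool (€110,000) is divided at the grandchildren's generation equally among Rosa, Ulla, Joris, Pieter, and Ulric: €22,000 each.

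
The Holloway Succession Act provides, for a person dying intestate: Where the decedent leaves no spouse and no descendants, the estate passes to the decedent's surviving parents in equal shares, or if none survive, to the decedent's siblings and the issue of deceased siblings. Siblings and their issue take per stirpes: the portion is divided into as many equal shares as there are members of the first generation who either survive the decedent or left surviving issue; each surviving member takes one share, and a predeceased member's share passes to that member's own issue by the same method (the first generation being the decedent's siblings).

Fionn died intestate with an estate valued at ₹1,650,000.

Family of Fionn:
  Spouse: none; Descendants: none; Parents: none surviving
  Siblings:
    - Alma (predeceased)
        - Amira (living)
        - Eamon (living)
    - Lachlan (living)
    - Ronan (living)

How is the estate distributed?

Amira: ₹275,000; Eamon: ₹275,000; Lachlan: ₹550,000; Ronan: ₹550,000

The entire ₹1,650,000 passes to the siblings and their issue.
That amount (₹1,650,000) is divided into 3 shares of ₹550,000: Lachlan and Ronan each take ₹550,000; Alma's ₹550,000 share passes to Alma's issue.
Alma's share (₹550,000) is divided into 2 shares of ₹275,000: Amira and Eamon each take ₹275,000.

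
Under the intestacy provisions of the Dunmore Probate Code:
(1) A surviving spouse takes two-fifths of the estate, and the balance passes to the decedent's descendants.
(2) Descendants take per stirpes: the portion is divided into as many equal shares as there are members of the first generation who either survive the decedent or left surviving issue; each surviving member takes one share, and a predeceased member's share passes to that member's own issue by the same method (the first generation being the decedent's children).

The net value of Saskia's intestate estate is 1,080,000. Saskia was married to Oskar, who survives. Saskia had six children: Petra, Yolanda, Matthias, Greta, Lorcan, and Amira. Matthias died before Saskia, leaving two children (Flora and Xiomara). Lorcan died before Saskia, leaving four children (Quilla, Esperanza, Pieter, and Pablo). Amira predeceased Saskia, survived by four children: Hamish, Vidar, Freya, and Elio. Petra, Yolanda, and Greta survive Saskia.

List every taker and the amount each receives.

Oskar takes two-fifths of 1,080,000 = 432,000. The remaining 648,000 passes to the descendants.
The descendants' portion (648,000) is divided into 6 shares of 108,000: Petra, Yolanda, and Greta each take 108,000; Matthias's 108,000 share passes to Matthias's issue; Lorcan's 108,000 share passes to Lorcan's issue; Amira's 108,000 share passes to Amira's issue.
Matthias's share (108,000) is divided into 2 shares of 54,000: Flora and Xiomara each take 54,000.
Lorcan's share (108,000) is divided into 4 shares of 27,000: Quilla, Esperanza, Pieter, and Pablo each take 27,000.
Amira's share (108,000) is divided into 4 shares of 27,000: Hamish, Vidar, Freya, and Elio each take 27,000.

Oskar: 432,000; Petra: 108,000; Yolanda: 108,000; Flora: 54,000; Xiomara: 54,000; Greta: 108,000; Quilla: 27,000; Esperanza: 27,000; Pieter: 27,000; Pablo: 27,000; Hamish: 27,000; Vidar: 27,000; Freya: 27,000; Elio: 27,000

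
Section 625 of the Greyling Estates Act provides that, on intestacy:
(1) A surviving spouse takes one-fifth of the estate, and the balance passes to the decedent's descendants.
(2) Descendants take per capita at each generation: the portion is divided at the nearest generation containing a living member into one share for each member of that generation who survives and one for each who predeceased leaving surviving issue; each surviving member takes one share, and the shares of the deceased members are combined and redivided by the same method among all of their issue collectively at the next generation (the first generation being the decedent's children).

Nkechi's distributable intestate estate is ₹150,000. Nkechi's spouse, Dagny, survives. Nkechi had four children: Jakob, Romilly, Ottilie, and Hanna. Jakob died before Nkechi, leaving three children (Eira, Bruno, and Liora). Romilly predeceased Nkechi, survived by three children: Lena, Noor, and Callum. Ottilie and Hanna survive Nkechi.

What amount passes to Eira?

Eira receives ₹10,000.

Dagny takes one-fifth of ₹150,000 = ₹30,000. The remaining ₹120,000 passes to the descendants.
The descendants' portion (₹120,000) is divided at the children's generation into 4 shares of ₹30,000. Ottilie and Hanna each take ₹30,000. The 2 shares of the deceased (Jakob and Romilly) are combined into a pool of ₹60,000.
That pool (₹60,000) is divided at the grandchildren's generation equally among Eira, Bruno, Liora, Lena, Noor, and Callum: ₹10,000 each.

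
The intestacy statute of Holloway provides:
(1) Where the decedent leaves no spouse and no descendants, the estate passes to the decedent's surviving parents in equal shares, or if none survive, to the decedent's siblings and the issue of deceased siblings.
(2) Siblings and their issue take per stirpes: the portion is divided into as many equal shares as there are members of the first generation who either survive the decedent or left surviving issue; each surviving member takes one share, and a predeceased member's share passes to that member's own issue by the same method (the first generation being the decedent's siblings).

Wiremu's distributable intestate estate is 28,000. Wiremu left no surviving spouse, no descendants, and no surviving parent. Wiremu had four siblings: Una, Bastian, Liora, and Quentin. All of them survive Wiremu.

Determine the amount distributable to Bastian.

Bastian receives 7,000.

The entire 28,000 passes to the siblings and their issue.
That amount (28,000) is divided into 4 shares of 7,000: Una, Bastian, Liora, and Quentin each take 7,000.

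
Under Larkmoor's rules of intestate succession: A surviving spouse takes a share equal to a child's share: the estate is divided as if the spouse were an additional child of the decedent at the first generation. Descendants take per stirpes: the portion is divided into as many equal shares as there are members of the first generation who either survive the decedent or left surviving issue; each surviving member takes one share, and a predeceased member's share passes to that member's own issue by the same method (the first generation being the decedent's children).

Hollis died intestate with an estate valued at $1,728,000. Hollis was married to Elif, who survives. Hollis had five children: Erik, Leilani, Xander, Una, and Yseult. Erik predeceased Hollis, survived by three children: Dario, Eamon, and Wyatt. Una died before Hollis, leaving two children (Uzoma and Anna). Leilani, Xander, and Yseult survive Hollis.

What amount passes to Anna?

The spouse counts as an additional share at the children's level, so there are 6 primary shares of $288,000. Elif takes one such share ($288,000).
The children's combined portion ($1,440,000) is divided into 5 shares of $288,000: Leilani, Xander, and Yseult each take $288,000; Erik's $288,000 share passes to Erik's issue; Una's $288,000 share passes to Una's issue.
Erik's share ($288,000) is divided into 3 shares of $96,000: Dario, Eamon, and Wyatt each take $96,000.
Una's share ($288,000) is divided into 2 shares of $144,000: Uzoma and Anna each take $144,000.

Anna receives $144,000.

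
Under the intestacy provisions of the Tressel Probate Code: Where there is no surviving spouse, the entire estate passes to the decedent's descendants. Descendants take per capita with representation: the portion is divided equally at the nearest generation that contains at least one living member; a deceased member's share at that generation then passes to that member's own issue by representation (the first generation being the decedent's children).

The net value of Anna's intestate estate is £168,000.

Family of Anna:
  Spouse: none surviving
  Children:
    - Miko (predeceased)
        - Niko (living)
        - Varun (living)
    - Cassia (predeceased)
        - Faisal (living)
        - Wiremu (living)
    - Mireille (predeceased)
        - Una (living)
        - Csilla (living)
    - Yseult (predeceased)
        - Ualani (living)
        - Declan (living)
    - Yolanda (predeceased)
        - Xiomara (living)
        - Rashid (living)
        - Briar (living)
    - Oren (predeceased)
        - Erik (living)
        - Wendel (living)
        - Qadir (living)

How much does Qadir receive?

Qadir receives £12,000.

The entire £168,000 passes to the descendants.
No child survives, so the initial division is made at the grandchildren's generation.
That amount (£168,000) is divided into 14 shares of £12,000: Niko, Varun, Faisal, Wiremu, Una, Csilla, Ualani, Declan, Xiomara, Rashid, Briar, Erik, Wendel, and Qadir each take £12,000.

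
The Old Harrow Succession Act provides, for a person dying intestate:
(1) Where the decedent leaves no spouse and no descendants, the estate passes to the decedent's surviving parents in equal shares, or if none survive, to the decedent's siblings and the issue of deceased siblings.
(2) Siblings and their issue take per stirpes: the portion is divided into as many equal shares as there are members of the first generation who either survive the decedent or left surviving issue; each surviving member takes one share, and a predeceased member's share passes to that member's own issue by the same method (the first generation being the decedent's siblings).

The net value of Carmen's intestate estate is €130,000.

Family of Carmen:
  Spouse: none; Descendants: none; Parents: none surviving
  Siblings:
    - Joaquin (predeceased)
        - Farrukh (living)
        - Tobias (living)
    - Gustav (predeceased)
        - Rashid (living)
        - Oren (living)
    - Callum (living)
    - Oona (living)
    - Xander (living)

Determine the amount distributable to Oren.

The entire €130,000 passes to the siblings and their issue.
That amount (€130,000) is divided into 5 shares of €26,000: Callum, Oona, and Xander each take €26,000; Joaquin's €26,000 share passes to Joaquin's issue; Gustav's €26,000 share passes to Gustav's issue.
Joaquin's share (€26,000) is divided into 2 shares of €13,000: Farrukh and Tobias each take €13,000.
Gustav's share (€26,000) is divided into 2 shares of €13,000: Rashid and Oren each take €13,000.

Oren receives €13,000.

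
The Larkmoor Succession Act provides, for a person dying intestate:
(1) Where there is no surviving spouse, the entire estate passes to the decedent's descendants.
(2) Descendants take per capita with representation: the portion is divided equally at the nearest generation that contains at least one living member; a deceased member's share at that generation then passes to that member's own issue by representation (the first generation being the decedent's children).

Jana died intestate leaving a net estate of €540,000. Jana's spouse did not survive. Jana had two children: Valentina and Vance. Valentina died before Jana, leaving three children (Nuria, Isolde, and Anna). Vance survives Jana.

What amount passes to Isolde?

The entire €540,000 passes to the descendants.
That amount (€540,000) is divided into 2 shares of €270,000: Vance takes €270,000; Valentina's €270,000 share passes to Valentina's issue.
Valentina's share (€270,000) is divided into 3 shares of €90,000: Nuria, Isolde, and Anna each take €90,000.

Isolde receives €90,000.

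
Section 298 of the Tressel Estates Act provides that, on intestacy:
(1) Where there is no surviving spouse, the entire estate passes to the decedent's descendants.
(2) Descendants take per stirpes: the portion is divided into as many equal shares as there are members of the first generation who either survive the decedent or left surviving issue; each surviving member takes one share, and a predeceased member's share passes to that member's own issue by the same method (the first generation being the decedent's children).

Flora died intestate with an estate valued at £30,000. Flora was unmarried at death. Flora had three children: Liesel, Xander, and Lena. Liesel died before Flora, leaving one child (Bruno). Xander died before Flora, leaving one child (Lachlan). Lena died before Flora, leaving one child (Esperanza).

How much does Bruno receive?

The entire £30,000 passes to the descendants.
That amount (£30,000) is divided into 3 shares of £10,000: Liesel's £10,000 share passes to Liesel's issue; Xander's £10,000 share passes to Xander's issue; Lena's £10,000 share passes to Lena's issue.
Liesel's share (£10,000) passes entirely to Bruno.
Xander's share (£10,000) passes entirely to Lachlan.
Lena's share (£10,000) passes entirely to Esperanza.

Bruno receives £10,000.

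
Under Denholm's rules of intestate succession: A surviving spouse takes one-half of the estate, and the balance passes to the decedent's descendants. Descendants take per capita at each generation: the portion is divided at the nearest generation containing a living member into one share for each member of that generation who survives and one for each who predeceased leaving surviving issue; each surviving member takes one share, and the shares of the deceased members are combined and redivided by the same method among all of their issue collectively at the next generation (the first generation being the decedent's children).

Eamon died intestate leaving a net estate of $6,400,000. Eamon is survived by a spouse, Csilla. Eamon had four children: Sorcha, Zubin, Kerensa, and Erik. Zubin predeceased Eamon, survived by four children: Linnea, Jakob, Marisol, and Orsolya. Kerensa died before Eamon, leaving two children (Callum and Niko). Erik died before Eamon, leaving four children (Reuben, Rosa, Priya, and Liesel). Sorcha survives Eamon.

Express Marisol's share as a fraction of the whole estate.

Marisol receives 3/80 of the estate.

Csilla takes one-half of $6,400,000 = $3,200,000. The remaining $3,200,000 passes to the descendants.
The descendants' portion ($3,200,000) is divided at the children's generation into 4 shares of $800,000. Sorcha takes $800,000. The 3 shares of the deceased (Zubin, Kerensa, and Erik) are combined into a pool of $2,400,000.
That pool ($2,400,000) is divided at the grandchildren's generation equally among Linnea, Jakob, Marisol, Orsolya, Callum, Niko, Reuben, Rosa, Priya, and Liesel: $240,000 each.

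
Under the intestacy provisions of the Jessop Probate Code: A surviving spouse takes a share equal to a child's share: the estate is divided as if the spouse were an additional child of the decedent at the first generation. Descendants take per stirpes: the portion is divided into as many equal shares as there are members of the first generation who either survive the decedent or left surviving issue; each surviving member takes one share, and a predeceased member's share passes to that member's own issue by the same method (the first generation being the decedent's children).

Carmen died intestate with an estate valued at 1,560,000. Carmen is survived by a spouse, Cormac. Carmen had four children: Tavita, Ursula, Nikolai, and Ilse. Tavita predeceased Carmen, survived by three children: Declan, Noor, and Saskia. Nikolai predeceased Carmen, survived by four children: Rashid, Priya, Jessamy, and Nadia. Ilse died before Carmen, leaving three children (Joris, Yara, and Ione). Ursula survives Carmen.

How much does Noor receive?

Noor receives 104,000.

The spouse counts as an additional share at the children's level, so there are 5 primary shares of 312,000. Cormac takes one such share (312,000).
The children's combined portion (1,248,000) is divided into 4 shares of 312,000: Ursula takes 312,000; Tavita's 312,000 share passes to Tavita's issue; Nikolai's 312,000 share passes to Nikolai's issue; Ilse's 312,000 share passes to Ilse's issue.
Tavita's share (312,000) is divided into 3 shares of 104,000: Declan, Noor, and Saskia each take 104,000.
Nikolai's share (312,000) is divided into 4 shares of 78,000: Rashid, Priya, Jessamy, and Nadia each take 78,000.
Ilse's share (312,000) is divided into 3 shares of 104,000: Joris, Yara, and Ione each take 104,000.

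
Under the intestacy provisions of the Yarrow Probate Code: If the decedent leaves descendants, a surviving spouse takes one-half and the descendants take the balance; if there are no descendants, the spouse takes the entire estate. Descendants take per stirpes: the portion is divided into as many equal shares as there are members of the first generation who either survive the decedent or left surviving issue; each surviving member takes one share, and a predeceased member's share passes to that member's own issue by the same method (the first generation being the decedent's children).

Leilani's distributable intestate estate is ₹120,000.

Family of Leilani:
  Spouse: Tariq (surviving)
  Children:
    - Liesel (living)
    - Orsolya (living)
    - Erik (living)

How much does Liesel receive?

Tariq takes one-half of ₹120,000 = ₹60,000. The remaining ₹60,000 passes to the descendants.
The descendants' portion (₹60,000) is divided into 3 shares of ₹20,000: Liesel, Orsolya, and Erik each take ₹20,000.

Liesel receives ₹20,000.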